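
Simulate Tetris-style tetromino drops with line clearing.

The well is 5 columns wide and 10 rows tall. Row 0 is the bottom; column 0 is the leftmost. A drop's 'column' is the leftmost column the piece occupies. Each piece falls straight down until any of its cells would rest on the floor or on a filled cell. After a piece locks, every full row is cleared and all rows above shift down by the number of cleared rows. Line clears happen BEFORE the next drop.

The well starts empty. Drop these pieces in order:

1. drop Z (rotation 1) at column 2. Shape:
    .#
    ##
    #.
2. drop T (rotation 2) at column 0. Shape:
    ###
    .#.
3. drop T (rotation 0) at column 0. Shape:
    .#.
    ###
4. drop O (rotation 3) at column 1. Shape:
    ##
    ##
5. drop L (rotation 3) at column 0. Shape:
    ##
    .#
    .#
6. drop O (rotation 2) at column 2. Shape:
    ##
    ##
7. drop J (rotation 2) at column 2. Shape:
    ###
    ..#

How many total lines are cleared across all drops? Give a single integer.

Drop 1: Z rot1 at col 2 lands with bottom-row=0; cleared 0 line(s) (total 0); column heights now [0 0 2 3 0], max=3
Drop 2: T rot2 at col 0 lands with bottom-row=1; cleared 0 line(s) (total 0); column heights now [3 3 3 3 0], max=3
Drop 3: T rot0 at col 0 lands with bottom-row=3; cleared 0 line(s) (total 0); column heights now [4 5 4 3 0], max=5
Drop 4: O rot3 at col 1 lands with bottom-row=5; cleared 0 line(s) (total 0); column heights now [4 7 7 3 0], max=7
Drop 5: L rot3 at col 0 lands with bottom-row=7; cleared 0 line(s) (total 0); column heights now [10 10 7 3 0], max=10
Drop 6: O rot2 at col 2 lands with bottom-row=7; cleared 0 line(s) (total 0); column heights now [10 10 9 9 0], max=10
Drop 7: J rot2 at col 2 lands with bottom-row=8; cleared 1 line(s) (total 1); column heights now [4 9 9 9 9], max=9

Answer: 1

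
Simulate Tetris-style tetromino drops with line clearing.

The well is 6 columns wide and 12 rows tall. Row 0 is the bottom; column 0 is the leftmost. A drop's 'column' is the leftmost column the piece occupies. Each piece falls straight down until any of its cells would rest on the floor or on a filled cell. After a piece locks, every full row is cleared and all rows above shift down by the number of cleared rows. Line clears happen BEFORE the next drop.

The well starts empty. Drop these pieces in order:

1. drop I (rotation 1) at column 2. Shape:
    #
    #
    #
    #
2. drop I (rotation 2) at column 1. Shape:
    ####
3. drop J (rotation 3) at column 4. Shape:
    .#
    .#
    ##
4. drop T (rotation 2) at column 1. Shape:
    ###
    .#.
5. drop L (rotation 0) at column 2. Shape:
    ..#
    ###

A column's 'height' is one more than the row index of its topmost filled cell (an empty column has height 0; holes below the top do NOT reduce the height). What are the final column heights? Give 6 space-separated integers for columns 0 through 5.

Drop 1: I rot1 at col 2 lands with bottom-row=0; cleared 0 line(s) (total 0); column heights now [0 0 4 0 0 0], max=4
Drop 2: I rot2 at col 1 lands with bottom-row=4; cleared 0 line(s) (total 0); column heights now [0 5 5 5 5 0], max=5
Drop 3: J rot3 at col 4 lands with bottom-row=5; cleared 0 line(s) (total 0); column heights now [0 5 5 5 6 8], max=8
Drop 4: T rot2 at col 1 lands with bottom-row=5; cleared 0 line(s) (total 0); column heights now [0 7 7 7 6 8], max=8
Drop 5: L rot0 at col 2 lands with bottom-row=7; cleared 0 line(s) (total 0); column heights now [0 7 8 8 9 8], max=9

Answer: 0 7 8 8 9 8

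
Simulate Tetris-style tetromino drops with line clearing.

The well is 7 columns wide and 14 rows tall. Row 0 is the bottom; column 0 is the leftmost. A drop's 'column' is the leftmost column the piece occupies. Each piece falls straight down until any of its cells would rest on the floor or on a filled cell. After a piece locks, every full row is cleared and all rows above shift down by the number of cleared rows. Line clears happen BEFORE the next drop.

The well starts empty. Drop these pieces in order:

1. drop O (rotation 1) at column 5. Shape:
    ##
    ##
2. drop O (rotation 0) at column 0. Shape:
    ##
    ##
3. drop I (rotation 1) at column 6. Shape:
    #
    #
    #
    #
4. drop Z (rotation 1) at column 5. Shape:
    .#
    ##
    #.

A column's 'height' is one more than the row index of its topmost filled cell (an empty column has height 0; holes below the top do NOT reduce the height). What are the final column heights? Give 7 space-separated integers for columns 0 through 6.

Drop 1: O rot1 at col 5 lands with bottom-row=0; cleared 0 line(s) (total 0); column heights now [0 0 0 0 0 2 2], max=2
Drop 2: O rot0 at col 0 lands with bottom-row=0; cleared 0 line(s) (total 0); column heights now [2 2 0 0 0 2 2], max=2
Drop 3: I rot1 at col 6 lands with bottom-row=2; cleared 0 line(s) (total 0); column heights now [2 2 0 0 0 2 6], max=6
Drop 4: Z rot1 at col 5 lands with bottom-row=5; cleared 0 line(s) (total 0); column heights now [2 2 0 0 0 7 8], max=8

Answer: 2 2 0 0 0 7 8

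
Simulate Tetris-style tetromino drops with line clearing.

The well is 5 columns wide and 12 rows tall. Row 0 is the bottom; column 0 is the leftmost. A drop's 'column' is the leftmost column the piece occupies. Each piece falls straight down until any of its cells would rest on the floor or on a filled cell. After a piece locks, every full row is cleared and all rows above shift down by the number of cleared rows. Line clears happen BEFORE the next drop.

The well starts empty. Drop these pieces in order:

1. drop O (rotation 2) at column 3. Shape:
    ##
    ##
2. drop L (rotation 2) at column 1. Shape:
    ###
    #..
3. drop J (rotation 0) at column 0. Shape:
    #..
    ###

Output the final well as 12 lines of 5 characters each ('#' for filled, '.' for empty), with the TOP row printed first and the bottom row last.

Drop 1: O rot2 at col 3 lands with bottom-row=0; cleared 0 line(s) (total 0); column heights now [0 0 0 2 2], max=2
Drop 2: L rot2 at col 1 lands with bottom-row=1; cleared 0 line(s) (total 0); column heights now [0 3 3 3 2], max=3
Drop 3: J rot0 at col 0 lands with bottom-row=3; cleared 0 line(s) (total 0); column heights now [5 4 4 3 2], max=5

Answer: .....
.....
.....
.....
.....
.....
.....
#....
###..
.###.
.#.##
...##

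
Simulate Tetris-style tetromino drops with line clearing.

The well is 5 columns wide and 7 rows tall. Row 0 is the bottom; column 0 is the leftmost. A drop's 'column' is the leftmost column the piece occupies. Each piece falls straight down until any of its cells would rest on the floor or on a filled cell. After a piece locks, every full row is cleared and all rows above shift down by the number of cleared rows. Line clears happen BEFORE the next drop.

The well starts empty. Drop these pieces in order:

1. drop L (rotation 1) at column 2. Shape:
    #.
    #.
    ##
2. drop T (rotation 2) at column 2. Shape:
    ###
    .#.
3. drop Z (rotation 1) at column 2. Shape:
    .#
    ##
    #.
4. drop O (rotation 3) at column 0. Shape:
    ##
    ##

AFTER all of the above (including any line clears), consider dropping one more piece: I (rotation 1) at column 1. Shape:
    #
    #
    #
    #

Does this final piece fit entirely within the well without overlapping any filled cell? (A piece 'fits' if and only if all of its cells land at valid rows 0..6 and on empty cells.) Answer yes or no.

Answer: yes

Derivation:
Drop 1: L rot1 at col 2 lands with bottom-row=0; cleared 0 line(s) (total 0); column heights now [0 0 3 1 0], max=3
Drop 2: T rot2 at col 2 lands with bottom-row=2; cleared 0 line(s) (total 0); column heights now [0 0 4 4 4], max=4
Drop 3: Z rot1 at col 2 lands with bottom-row=4; cleared 0 line(s) (total 0); column heights now [0 0 6 7 4], max=7
Drop 4: O rot3 at col 0 lands with bottom-row=0; cleared 0 line(s) (total 0); column heights now [2 2 6 7 4], max=7
Test piece I rot1 at col 1 (width 1): heights before test = [2 2 6 7 4]; fits = True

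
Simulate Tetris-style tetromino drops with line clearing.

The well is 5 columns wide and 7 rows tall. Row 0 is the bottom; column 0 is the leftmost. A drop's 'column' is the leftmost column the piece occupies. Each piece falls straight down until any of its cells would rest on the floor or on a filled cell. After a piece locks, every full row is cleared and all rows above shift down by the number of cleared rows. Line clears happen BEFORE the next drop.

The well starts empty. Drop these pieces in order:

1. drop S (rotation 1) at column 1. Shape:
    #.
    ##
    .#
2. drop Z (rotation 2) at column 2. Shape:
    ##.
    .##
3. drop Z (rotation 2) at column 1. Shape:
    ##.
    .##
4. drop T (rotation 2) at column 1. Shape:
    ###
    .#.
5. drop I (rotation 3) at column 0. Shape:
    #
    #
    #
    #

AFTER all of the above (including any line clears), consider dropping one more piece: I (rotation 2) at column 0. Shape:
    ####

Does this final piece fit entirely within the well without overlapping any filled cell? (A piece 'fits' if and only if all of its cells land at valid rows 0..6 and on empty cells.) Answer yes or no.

Drop 1: S rot1 at col 1 lands with bottom-row=0; cleared 0 line(s) (total 0); column heights now [0 3 2 0 0], max=3
Drop 2: Z rot2 at col 2 lands with bottom-row=1; cleared 0 line(s) (total 0); column heights now [0 3 3 3 2], max=3
Drop 3: Z rot2 at col 1 lands with bottom-row=3; cleared 0 line(s) (total 0); column heights now [0 5 5 4 2], max=5
Drop 4: T rot2 at col 1 lands with bottom-row=5; cleared 0 line(s) (total 0); column heights now [0 7 7 7 2], max=7
Drop 5: I rot3 at col 0 lands with bottom-row=0; cleared 1 line(s) (total 1); column heights now [3 6 6 6 0], max=6
Test piece I rot2 at col 0 (width 4): heights before test = [3 6 6 6 0]; fits = True

Answer: yes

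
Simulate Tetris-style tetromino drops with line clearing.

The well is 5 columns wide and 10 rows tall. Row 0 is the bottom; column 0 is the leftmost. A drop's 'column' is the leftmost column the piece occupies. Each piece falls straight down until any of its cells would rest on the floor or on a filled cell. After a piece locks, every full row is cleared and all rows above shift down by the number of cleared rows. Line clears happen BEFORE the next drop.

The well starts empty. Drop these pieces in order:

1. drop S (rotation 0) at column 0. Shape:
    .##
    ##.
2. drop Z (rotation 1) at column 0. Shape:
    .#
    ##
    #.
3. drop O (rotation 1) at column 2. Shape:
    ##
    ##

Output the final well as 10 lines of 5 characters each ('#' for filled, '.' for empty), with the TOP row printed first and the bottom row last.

Answer: .....
.....
.....
.....
.....
.....
.###.
####.
###..
##...

Derivation:
Drop 1: S rot0 at col 0 lands with bottom-row=0; cleared 0 line(s) (total 0); column heights now [1 2 2 0 0], max=2
Drop 2: Z rot1 at col 0 lands with bottom-row=1; cleared 0 line(s) (total 0); column heights now [3 4 2 0 0], max=4
Drop 3: O rot1 at col 2 lands with bottom-row=2; cleared 0 line(s) (total 0); column heights now [3 4 4 4 0], max=4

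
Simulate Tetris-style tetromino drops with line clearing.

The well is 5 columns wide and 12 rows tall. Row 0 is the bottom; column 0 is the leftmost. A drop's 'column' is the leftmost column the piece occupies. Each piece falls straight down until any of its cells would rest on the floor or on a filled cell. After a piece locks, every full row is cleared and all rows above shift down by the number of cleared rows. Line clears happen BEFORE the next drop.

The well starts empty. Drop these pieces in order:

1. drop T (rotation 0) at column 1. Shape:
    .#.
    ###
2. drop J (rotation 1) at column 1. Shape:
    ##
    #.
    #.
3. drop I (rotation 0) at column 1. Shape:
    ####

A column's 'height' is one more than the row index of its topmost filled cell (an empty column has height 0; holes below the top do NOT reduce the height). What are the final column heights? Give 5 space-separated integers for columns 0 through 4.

Answer: 0 5 5 5 5

Derivation:
Drop 1: T rot0 at col 1 lands with bottom-row=0; cleared 0 line(s) (total 0); column heights now [0 1 2 1 0], max=2
Drop 2: J rot1 at col 1 lands with bottom-row=1; cleared 0 line(s) (total 0); column heights now [0 4 4 1 0], max=4
Drop 3: I rot0 at col 1 lands with bottom-row=4; cleared 0 line(s) (total 0); column heights now [0 5 5 5 5], max=5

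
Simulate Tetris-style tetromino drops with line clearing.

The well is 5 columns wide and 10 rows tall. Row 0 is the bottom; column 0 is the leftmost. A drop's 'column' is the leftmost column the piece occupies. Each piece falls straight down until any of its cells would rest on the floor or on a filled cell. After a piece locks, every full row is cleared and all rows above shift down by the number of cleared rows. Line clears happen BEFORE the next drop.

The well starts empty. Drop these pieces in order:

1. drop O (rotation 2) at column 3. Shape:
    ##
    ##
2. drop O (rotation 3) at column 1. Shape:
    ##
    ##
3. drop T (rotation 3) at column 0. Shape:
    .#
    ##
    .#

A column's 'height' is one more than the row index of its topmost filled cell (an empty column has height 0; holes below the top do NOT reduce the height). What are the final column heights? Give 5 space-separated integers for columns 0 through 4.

Answer: 4 5 2 2 2

Derivation:
Drop 1: O rot2 at col 3 lands with bottom-row=0; cleared 0 line(s) (total 0); column heights now [0 0 0 2 2], max=2
Drop 2: O rot3 at col 1 lands with bottom-row=0; cleared 0 line(s) (total 0); column heights now [0 2 2 2 2], max=2
Drop 3: T rot3 at col 0 lands with bottom-row=2; cleared 0 line(s) (total 0); column heights now [4 5 2 2 2], max=5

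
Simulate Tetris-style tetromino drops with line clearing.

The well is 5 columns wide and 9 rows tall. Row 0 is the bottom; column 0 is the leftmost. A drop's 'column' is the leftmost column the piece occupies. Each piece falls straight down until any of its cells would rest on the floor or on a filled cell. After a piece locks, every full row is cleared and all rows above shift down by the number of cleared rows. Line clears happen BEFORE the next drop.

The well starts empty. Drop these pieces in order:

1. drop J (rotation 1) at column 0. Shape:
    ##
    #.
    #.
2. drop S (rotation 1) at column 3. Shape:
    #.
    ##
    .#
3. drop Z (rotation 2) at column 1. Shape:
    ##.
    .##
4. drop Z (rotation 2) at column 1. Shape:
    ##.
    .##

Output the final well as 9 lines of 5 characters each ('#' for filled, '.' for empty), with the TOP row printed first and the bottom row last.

Drop 1: J rot1 at col 0 lands with bottom-row=0; cleared 0 line(s) (total 0); column heights now [3 3 0 0 0], max=3
Drop 2: S rot1 at col 3 lands with bottom-row=0; cleared 0 line(s) (total 0); column heights now [3 3 0 3 2], max=3
Drop 3: Z rot2 at col 1 lands with bottom-row=3; cleared 0 line(s) (total 0); column heights now [3 5 5 4 2], max=5
Drop 4: Z rot2 at col 1 lands with bottom-row=5; cleared 0 line(s) (total 0); column heights now [3 7 7 6 2], max=7

Answer: .....
.....
.##..
..##.
.##..
..##.
##.#.
#..##
#...#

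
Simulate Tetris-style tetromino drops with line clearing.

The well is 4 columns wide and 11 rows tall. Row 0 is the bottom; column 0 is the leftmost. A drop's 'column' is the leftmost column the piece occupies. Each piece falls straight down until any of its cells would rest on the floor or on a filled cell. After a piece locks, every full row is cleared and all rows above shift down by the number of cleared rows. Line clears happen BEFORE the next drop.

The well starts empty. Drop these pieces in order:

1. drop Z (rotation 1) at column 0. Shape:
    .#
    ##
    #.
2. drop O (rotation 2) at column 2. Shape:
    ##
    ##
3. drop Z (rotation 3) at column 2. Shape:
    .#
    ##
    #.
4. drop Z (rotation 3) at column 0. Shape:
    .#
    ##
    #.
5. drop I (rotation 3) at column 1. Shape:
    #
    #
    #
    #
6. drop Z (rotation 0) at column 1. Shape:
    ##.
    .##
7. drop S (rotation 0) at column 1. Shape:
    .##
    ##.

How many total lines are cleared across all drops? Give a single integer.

Answer: 2

Derivation:
Drop 1: Z rot1 at col 0 lands with bottom-row=0; cleared 0 line(s) (total 0); column heights now [2 3 0 0], max=3
Drop 2: O rot2 at col 2 lands with bottom-row=0; cleared 1 line(s) (total 1); column heights now [1 2 1 1], max=2
Drop 3: Z rot3 at col 2 lands with bottom-row=1; cleared 0 line(s) (total 1); column heights now [1 2 3 4], max=4
Drop 4: Z rot3 at col 0 lands with bottom-row=1; cleared 1 line(s) (total 2); column heights now [2 3 2 3], max=3
Drop 5: I rot3 at col 1 lands with bottom-row=3; cleared 0 line(s) (total 2); column heights now [2 7 2 3], max=7
Drop 6: Z rot0 at col 1 lands with bottom-row=6; cleared 0 line(s) (total 2); column heights now [2 8 8 7], max=8
Drop 7: S rot0 at col 1 lands with bottom-row=8; cleared 0 line(s) (total 2); column heights now [2 9 10 10], max=10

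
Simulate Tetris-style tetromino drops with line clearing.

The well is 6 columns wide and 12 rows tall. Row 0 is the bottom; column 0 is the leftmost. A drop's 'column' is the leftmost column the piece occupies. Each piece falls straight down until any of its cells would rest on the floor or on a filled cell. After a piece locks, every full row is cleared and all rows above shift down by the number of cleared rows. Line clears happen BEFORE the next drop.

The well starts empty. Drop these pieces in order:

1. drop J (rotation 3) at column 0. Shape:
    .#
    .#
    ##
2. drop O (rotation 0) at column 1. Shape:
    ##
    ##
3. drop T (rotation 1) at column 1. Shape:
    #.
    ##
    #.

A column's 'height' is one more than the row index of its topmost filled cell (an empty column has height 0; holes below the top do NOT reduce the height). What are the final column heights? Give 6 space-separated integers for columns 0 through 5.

Answer: 1 8 7 0 0 0

Derivation:
Drop 1: J rot3 at col 0 lands with bottom-row=0; cleared 0 line(s) (total 0); column heights now [1 3 0 0 0 0], max=3
Drop 2: O rot0 at col 1 lands with bottom-row=3; cleared 0 line(s) (total 0); column heights now [1 5 5 0 0 0], max=5
Drop 3: T rot1 at col 1 lands with bottom-row=5; cleared 0 line(s) (total 0); column heights now [1 8 7 0 0 0], max=8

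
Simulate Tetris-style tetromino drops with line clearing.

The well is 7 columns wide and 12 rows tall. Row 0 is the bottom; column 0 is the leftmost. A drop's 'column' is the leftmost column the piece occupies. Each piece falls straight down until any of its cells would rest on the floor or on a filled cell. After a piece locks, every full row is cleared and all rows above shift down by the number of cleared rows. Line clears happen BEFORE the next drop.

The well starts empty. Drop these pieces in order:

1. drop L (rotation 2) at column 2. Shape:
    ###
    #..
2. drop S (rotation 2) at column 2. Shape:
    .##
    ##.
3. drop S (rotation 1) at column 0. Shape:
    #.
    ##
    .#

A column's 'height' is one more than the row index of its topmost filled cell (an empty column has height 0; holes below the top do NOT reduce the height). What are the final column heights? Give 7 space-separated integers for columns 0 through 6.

Drop 1: L rot2 at col 2 lands with bottom-row=0; cleared 0 line(s) (total 0); column heights now [0 0 2 2 2 0 0], max=2
Drop 2: S rot2 at col 2 lands with bottom-row=2; cleared 0 line(s) (total 0); column heights now [0 0 3 4 4 0 0], max=4
Drop 3: S rot1 at col 0 lands with bottom-row=0; cleared 0 line(s) (total 0); column heights now [3 2 3 4 4 0 0], max=4

Answer: 3 2 3 4 4 0 0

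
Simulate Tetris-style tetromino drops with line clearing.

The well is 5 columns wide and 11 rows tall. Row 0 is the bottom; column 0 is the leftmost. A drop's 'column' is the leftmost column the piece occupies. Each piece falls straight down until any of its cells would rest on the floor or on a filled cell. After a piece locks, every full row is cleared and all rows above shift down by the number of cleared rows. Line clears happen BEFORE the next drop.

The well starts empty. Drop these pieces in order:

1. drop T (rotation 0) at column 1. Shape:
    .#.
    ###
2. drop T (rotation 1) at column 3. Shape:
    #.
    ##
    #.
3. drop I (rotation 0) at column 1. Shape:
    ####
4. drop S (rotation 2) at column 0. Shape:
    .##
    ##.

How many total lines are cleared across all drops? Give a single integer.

Answer: 0

Derivation:
Drop 1: T rot0 at col 1 lands with bottom-row=0; cleared 0 line(s) (total 0); column heights now [0 1 2 1 0], max=2
Drop 2: T rot1 at col 3 lands with bottom-row=1; cleared 0 line(s) (total 0); column heights now [0 1 2 4 3], max=4
Drop 3: I rot0 at col 1 lands with bottom-row=4; cleared 0 line(s) (total 0); column heights now [0 5 5 5 5], max=5
Drop 4: S rot2 at col 0 lands with bottom-row=5; cleared 0 line(s) (total 0); column heights now [6 7 7 5 5], max=7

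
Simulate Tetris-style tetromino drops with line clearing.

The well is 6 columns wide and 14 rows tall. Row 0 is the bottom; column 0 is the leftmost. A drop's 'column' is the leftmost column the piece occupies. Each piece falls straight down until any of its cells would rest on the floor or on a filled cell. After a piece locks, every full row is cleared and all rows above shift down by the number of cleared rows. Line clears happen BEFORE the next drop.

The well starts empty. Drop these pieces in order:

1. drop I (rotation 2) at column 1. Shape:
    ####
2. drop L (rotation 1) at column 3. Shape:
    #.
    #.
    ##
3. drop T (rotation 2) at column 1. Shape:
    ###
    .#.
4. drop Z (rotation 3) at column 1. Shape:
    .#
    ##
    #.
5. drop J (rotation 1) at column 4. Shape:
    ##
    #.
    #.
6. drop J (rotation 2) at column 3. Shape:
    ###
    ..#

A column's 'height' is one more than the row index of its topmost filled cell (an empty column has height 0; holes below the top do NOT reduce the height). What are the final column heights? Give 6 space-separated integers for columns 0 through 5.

Answer: 0 7 8 7 7 7

Derivation:
Drop 1: I rot2 at col 1 lands with bottom-row=0; cleared 0 line(s) (total 0); column heights now [0 1 1 1 1 0], max=1
Drop 2: L rot1 at col 3 lands with bottom-row=1; cleared 0 line(s) (total 0); column heights now [0 1 1 4 2 0], max=4
Drop 3: T rot2 at col 1 lands with bottom-row=3; cleared 0 line(s) (total 0); column heights now [0 5 5 5 2 0], max=5
Drop 4: Z rot3 at col 1 lands with bottom-row=5; cleared 0 line(s) (total 0); column heights now [0 7 8 5 2 0], max=8
Drop 5: J rot1 at col 4 lands with bottom-row=2; cleared 0 line(s) (total 0); column heights now [0 7 8 5 5 5], max=8
Drop 6: J rot2 at col 3 lands with bottom-row=5; cleared 0 line(s) (total 0); column heights now [0 7 8 7 7 7], max=8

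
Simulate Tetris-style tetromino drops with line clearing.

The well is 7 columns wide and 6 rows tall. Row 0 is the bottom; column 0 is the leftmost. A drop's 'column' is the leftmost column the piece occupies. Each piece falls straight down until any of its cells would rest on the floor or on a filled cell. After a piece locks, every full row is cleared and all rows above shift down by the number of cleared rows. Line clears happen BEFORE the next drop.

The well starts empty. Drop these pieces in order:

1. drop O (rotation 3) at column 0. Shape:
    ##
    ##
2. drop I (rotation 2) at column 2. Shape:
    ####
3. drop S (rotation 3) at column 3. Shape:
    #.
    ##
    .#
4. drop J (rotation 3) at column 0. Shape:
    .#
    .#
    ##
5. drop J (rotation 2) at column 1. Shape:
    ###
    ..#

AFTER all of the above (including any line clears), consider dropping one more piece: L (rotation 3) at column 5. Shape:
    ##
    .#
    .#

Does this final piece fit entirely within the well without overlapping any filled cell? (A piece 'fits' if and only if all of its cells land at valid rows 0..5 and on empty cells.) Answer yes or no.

Answer: yes

Derivation:
Drop 1: O rot3 at col 0 lands with bottom-row=0; cleared 0 line(s) (total 0); column heights now [2 2 0 0 0 0 0], max=2
Drop 2: I rot2 at col 2 lands with bottom-row=0; cleared 0 line(s) (total 0); column heights now [2 2 1 1 1 1 0], max=2
Drop 3: S rot3 at col 3 lands with bottom-row=1; cleared 0 line(s) (total 0); column heights now [2 2 1 4 3 1 0], max=4
Drop 4: J rot3 at col 0 lands with bottom-row=2; cleared 0 line(s) (total 0); column heights now [3 5 1 4 3 1 0], max=5
Drop 5: J rot2 at col 1 lands with bottom-row=4; cleared 0 line(s) (total 0); column heights now [3 6 6 6 3 1 0], max=6
Test piece L rot3 at col 5 (width 2): heights before test = [3 6 6 6 3 1 0]; fits = True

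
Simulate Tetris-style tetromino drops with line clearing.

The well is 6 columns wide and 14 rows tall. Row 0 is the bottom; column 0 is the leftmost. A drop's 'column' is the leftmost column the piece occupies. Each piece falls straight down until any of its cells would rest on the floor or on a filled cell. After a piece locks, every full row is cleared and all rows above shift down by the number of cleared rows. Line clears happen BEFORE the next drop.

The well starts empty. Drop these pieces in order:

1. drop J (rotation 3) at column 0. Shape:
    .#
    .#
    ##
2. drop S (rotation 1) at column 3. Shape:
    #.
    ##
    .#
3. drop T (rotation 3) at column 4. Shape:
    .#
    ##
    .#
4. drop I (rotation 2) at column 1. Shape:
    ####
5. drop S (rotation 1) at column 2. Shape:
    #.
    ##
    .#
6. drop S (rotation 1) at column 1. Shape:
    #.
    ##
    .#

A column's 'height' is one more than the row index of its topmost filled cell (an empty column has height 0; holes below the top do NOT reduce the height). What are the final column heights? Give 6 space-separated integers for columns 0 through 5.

Drop 1: J rot3 at col 0 lands with bottom-row=0; cleared 0 line(s) (total 0); column heights now [1 3 0 0 0 0], max=3
Drop 2: S rot1 at col 3 lands with bottom-row=0; cleared 0 line(s) (total 0); column heights now [1 3 0 3 2 0], max=3
Drop 3: T rot3 at col 4 lands with bottom-row=1; cleared 0 line(s) (total 0); column heights now [1 3 0 3 3 4], max=4
Drop 4: I rot2 at col 1 lands with bottom-row=3; cleared 0 line(s) (total 0); column heights now [1 4 4 4 4 4], max=4
Drop 5: S rot1 at col 2 lands with bottom-row=4; cleared 0 line(s) (total 0); column heights now [1 4 7 6 4 4], max=7
Drop 6: S rot1 at col 1 lands with bottom-row=7; cleared 0 line(s) (total 0); column heights now [1 10 9 6 4 4], max=10

Answer: 1 10 9 6 4 4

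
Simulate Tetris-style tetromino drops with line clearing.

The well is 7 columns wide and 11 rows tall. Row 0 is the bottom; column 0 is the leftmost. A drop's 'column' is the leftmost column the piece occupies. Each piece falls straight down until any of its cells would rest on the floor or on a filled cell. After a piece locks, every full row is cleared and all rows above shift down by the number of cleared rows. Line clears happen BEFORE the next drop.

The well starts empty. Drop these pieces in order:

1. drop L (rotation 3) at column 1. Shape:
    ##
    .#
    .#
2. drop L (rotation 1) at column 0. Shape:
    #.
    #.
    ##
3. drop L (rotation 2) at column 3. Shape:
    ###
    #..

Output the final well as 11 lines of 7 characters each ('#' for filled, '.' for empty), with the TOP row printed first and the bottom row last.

Answer: .......
.......
.......
.......
.......
#......
#......
##.....
.##....
..####.
..##...

Derivation:
Drop 1: L rot3 at col 1 lands with bottom-row=0; cleared 0 line(s) (total 0); column heights now [0 3 3 0 0 0 0], max=3
Drop 2: L rot1 at col 0 lands with bottom-row=3; cleared 0 line(s) (total 0); column heights now [6 4 3 0 0 0 0], max=6
Drop 3: L rot2 at col 3 lands with bottom-row=0; cleared 0 line(s) (total 0); column heights now [6 4 3 2 2 2 0], max=6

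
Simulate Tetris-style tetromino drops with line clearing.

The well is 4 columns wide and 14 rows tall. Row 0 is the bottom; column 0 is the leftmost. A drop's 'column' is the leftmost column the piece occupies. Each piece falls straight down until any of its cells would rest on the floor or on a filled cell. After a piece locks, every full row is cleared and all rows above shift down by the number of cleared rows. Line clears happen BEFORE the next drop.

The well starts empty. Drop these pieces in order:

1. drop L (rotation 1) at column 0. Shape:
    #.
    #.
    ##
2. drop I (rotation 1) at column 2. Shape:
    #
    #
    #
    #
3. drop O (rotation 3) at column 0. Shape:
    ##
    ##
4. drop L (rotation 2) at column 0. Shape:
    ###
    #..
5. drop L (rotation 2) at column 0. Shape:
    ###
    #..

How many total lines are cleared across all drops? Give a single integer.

Answer: 0

Derivation:
Drop 1: L rot1 at col 0 lands with bottom-row=0; cleared 0 line(s) (total 0); column heights now [3 1 0 0], max=3
Drop 2: I rot1 at col 2 lands with bottom-row=0; cleared 0 line(s) (total 0); column heights now [3 1 4 0], max=4
Drop 3: O rot3 at col 0 lands with bottom-row=3; cleared 0 line(s) (total 0); column heights now [5 5 4 0], max=5
Drop 4: L rot2 at col 0 lands with bottom-row=5; cleared 0 line(s) (total 0); column heights now [7 7 7 0], max=7
Drop 5: L rot2 at col 0 lands with bottom-row=7; cleared 0 line(s) (total 0); column heights now [9 9 9 0], max=9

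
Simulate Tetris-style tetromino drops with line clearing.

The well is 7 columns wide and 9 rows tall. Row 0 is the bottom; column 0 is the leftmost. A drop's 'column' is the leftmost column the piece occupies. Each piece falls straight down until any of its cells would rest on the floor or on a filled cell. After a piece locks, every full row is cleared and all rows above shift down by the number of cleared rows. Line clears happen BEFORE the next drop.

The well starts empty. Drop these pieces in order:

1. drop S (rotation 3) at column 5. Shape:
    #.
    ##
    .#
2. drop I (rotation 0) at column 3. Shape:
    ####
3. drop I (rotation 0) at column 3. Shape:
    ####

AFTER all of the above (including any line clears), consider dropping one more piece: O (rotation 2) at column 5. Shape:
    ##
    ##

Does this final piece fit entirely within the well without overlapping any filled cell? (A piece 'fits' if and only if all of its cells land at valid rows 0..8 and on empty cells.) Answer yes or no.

Drop 1: S rot3 at col 5 lands with bottom-row=0; cleared 0 line(s) (total 0); column heights now [0 0 0 0 0 3 2], max=3
Drop 2: I rot0 at col 3 lands with bottom-row=3; cleared 0 line(s) (total 0); column heights now [0 0 0 4 4 4 4], max=4
Drop 3: I rot0 at col 3 lands with bottom-row=4; cleared 0 line(s) (total 0); column heights now [0 0 0 5 5 5 5], max=5
Test piece O rot2 at col 5 (width 2): heights before test = [0 0 0 5 5 5 5]; fits = True

Answer: yes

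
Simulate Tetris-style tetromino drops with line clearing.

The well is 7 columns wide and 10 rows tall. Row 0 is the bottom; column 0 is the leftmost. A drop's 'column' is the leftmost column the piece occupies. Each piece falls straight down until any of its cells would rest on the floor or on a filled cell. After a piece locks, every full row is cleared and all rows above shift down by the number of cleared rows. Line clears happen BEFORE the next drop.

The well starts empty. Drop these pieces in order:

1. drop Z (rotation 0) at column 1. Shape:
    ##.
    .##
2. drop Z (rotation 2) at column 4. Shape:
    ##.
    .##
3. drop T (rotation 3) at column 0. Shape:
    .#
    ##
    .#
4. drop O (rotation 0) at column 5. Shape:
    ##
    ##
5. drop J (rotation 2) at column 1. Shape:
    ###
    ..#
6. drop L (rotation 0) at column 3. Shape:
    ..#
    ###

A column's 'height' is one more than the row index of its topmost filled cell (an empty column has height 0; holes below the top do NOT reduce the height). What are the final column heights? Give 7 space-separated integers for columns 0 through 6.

Drop 1: Z rot0 at col 1 lands with bottom-row=0; cleared 0 line(s) (total 0); column heights now [0 2 2 1 0 0 0], max=2
Drop 2: Z rot2 at col 4 lands with bottom-row=0; cleared 0 line(s) (total 0); column heights now [0 2 2 1 2 2 1], max=2
Drop 3: T rot3 at col 0 lands with bottom-row=2; cleared 0 line(s) (total 0); column heights now [4 5 2 1 2 2 1], max=5
Drop 4: O rot0 at col 5 lands with bottom-row=2; cleared 0 line(s) (total 0); column heights now [4 5 2 1 2 4 4], max=5
Drop 5: J rot2 at col 1 lands with bottom-row=4; cleared 0 line(s) (total 0); column heights now [4 6 6 6 2 4 4], max=6
Drop 6: L rot0 at col 3 lands with bottom-row=6; cleared 0 line(s) (total 0); column heights now [4 6 6 7 7 8 4], max=8

Answer: 4 6 6 7 7 8 4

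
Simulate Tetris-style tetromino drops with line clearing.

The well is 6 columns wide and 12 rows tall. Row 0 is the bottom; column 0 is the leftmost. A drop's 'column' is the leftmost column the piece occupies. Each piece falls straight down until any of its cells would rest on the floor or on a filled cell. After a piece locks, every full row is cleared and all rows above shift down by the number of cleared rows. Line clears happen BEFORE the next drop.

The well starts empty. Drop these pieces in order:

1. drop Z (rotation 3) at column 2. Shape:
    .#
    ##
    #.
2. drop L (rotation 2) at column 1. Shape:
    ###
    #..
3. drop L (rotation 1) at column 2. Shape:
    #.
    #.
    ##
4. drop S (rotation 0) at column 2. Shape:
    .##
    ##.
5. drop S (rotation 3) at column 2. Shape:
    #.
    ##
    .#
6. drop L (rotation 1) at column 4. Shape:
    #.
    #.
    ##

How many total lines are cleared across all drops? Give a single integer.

Drop 1: Z rot3 at col 2 lands with bottom-row=0; cleared 0 line(s) (total 0); column heights now [0 0 2 3 0 0], max=3
Drop 2: L rot2 at col 1 lands with bottom-row=2; cleared 0 line(s) (total 0); column heights now [0 4 4 4 0 0], max=4
Drop 3: L rot1 at col 2 lands with bottom-row=4; cleared 0 line(s) (total 0); column heights now [0 4 7 5 0 0], max=7
Drop 4: S rot0 at col 2 lands with bottom-row=7; cleared 0 line(s) (total 0); column heights now [0 4 8 9 9 0], max=9
Drop 5: S rot3 at col 2 lands with bottom-row=9; cleared 0 line(s) (total 0); column heights now [0 4 12 11 9 0], max=12
Drop 6: L rot1 at col 4 lands with bottom-row=9; cleared 0 line(s) (total 0); column heights now [0 4 12 11 12 10], max=12

Answer: 0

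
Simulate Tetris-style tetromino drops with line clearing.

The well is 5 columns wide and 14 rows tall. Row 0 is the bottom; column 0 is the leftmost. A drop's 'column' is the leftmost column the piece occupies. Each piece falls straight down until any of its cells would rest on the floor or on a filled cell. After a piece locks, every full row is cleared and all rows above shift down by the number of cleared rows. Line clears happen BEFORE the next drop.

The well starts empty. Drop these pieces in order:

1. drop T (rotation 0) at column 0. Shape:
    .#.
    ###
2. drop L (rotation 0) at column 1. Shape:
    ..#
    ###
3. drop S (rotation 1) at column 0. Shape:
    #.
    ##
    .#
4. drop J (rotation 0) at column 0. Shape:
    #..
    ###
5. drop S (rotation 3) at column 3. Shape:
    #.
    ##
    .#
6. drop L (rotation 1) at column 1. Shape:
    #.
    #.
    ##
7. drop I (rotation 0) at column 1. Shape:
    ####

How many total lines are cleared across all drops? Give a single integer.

Drop 1: T rot0 at col 0 lands with bottom-row=0; cleared 0 line(s) (total 0); column heights now [1 2 1 0 0], max=2
Drop 2: L rot0 at col 1 lands with bottom-row=2; cleared 0 line(s) (total 0); column heights now [1 3 3 4 0], max=4
Drop 3: S rot1 at col 0 lands with bottom-row=3; cleared 0 line(s) (total 0); column heights now [6 5 3 4 0], max=6
Drop 4: J rot0 at col 0 lands with bottom-row=6; cleared 0 line(s) (total 0); column heights now [8 7 7 4 0], max=8
Drop 5: S rot3 at col 3 lands with bottom-row=3; cleared 0 line(s) (total 0); column heights now [8 7 7 6 5], max=8
Drop 6: L rot1 at col 1 lands with bottom-row=7; cleared 0 line(s) (total 0); column heights now [8 10 8 6 5], max=10
Drop 7: I rot0 at col 1 lands with bottom-row=10; cleared 0 line(s) (total 0); column heights now [8 11 11 11 11], max=11

Answer: 0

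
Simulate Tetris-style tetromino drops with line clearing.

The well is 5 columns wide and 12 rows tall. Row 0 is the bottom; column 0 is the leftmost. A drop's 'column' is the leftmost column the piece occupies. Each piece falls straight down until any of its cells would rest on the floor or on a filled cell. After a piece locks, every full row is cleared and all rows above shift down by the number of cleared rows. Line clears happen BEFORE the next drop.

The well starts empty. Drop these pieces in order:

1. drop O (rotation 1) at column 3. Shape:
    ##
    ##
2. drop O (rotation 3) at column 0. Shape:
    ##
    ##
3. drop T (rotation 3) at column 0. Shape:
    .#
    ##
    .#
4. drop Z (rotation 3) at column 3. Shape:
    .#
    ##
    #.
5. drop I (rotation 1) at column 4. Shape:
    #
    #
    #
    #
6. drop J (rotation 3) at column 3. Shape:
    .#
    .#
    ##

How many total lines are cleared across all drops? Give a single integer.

Drop 1: O rot1 at col 3 lands with bottom-row=0; cleared 0 line(s) (total 0); column heights now [0 0 0 2 2], max=2
Drop 2: O rot3 at col 0 lands with bottom-row=0; cleared 0 line(s) (total 0); column heights now [2 2 0 2 2], max=2
Drop 3: T rot3 at col 0 lands with bottom-row=2; cleared 0 line(s) (total 0); column heights now [4 5 0 2 2], max=5
Drop 4: Z rot3 at col 3 lands with bottom-row=2; cleared 0 line(s) (total 0); column heights now [4 5 0 4 5], max=5
Drop 5: I rot1 at col 4 lands with bottom-row=5; cleared 0 line(s) (total 0); column heights now [4 5 0 4 9], max=9
Drop 6: J rot3 at col 3 lands with bottom-row=9; cleared 0 line(s) (total 0); column heights now [4 5 0 10 12], max=12

Answer: 0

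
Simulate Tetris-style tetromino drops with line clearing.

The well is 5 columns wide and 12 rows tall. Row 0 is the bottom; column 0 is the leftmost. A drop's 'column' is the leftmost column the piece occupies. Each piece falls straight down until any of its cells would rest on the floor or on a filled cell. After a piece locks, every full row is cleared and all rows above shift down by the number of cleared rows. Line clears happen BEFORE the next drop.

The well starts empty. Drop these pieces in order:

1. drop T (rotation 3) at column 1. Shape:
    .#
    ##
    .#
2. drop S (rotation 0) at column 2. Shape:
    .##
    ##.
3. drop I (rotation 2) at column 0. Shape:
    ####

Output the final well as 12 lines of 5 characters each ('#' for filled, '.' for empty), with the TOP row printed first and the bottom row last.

Answer: .....
.....
.....
.....
.....
.....
####.
...##
..##.
..#..
.##..
..#..

Derivation:
Drop 1: T rot3 at col 1 lands with bottom-row=0; cleared 0 line(s) (total 0); column heights now [0 2 3 0 0], max=3
Drop 2: S rot0 at col 2 lands with bottom-row=3; cleared 0 line(s) (total 0); column heights now [0 2 4 5 5], max=5
Drop 3: I rot2 at col 0 lands with bottom-row=5; cleared 0 line(s) (total 0); column heights now [6 6 6 6 5], max=6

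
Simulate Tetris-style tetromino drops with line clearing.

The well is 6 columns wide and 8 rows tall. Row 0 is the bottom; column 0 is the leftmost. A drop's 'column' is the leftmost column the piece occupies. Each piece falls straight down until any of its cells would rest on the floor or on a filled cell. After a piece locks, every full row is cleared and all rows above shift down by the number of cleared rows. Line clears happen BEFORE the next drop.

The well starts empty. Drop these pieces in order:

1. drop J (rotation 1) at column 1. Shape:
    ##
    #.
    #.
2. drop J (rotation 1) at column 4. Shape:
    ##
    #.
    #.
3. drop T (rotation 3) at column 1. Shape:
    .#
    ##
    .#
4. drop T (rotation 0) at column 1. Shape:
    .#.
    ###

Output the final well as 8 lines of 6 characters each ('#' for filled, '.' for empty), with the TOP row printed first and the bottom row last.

Answer: ..#...
.###..
..#...
.##...
..#...
.##.##
.#..#.
.#..#.

Derivation:
Drop 1: J rot1 at col 1 lands with bottom-row=0; cleared 0 line(s) (total 0); column heights now [0 3 3 0 0 0], max=3
Drop 2: J rot1 at col 4 lands with bottom-row=0; cleared 0 line(s) (total 0); column heights now [0 3 3 0 3 3], max=3
Drop 3: T rot3 at col 1 lands with bottom-row=3; cleared 0 line(s) (total 0); column heights now [0 5 6 0 3 3], max=6
Drop 4: T rot0 at col 1 lands with bottom-row=6; cleared 0 line(s) (total 0); column heights now [0 7 8 7 3 3], max=8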